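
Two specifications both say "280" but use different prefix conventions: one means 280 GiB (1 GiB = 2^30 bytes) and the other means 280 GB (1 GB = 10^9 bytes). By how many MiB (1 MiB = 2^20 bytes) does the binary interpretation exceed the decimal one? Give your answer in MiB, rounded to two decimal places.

19,691.19 MiB

280 GiB = 280 × 1,073,741,824 = 300,647,710,720 bytes
280 GB = 280 × 1,000,000,000 = 280,000,000,000 bytes
difference = 20,647,710,720 bytes
20,647,710,720 / 1,048,576 = 19,691.19 MiB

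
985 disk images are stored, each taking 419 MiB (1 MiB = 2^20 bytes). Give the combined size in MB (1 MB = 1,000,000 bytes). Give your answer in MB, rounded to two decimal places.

Total = 985 × 419 MiB = 412,715 MiB
= 412,715 × 1,048,576 bytes = 432,763,043,840 bytes
1 MB = 1,000,000 bytes
432,763,043,840 / 1,000,000 = 432,763.04 MB

432,763.04 MB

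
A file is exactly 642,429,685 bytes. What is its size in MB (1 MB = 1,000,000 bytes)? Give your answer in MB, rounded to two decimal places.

642.43 MB

642,429,685 bytes given.
1 MB = 1,000,000 bytes
642,429,685 / 1,000,000 = 642.43 MB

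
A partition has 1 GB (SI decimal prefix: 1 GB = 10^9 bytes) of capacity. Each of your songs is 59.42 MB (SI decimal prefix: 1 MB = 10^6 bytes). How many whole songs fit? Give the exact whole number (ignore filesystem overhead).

Capacity: 1 GB = 1,000,000,000 bytes
Per item: 59.42 MB = 59,420,000 bytes
⌊1,000,000,000 / 59,420,000⌋ = 16

16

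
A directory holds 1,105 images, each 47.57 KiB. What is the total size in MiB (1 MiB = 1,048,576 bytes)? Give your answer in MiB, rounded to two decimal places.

51.33 MiB

Total = 1,105 × 47.57 KiB = 52564.85 KiB
= 52564.85 × 1,024 bytes = 53,826,406.4 bytes
1 MiB = 1,048,576 bytes
53,826,406.4 / 1,048,576 = 51.33 MiB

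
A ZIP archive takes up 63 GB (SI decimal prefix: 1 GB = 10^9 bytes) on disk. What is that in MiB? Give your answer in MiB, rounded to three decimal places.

63 GB × 1,000,000,000 bytes/GB = 63,000,000,000 bytes
1 MiB = 2^20 bytes = 1,048,576 bytes
63,000,000,000 / 1,048,576 = 60,081.482 MiB

60,081.482 MiB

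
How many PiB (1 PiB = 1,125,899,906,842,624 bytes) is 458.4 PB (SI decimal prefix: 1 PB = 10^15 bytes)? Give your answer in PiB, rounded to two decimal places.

458.4 PB = 458.4 × 10^15 bytes = 458,400,000,000,000,000 bytes
1 PiB = 2^50 bytes = 1,125,899,906,842,624 bytes
458,400,000,000,000,000 / 1,125,899,906,842,624 = 407.14 PiB

407.14 PiB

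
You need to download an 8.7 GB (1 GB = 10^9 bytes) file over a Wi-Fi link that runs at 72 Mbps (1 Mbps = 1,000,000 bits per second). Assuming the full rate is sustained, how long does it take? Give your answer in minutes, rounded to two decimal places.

16.11 minutes

8.7 GB = 8,700,000,000 bytes = 69,600,000,000 bits
72 Mbps = 72,000,000 bits/s
time = 69,600,000,000 / 72,000,000 = 966.667 s
966.667 s / 60 = 16.11 minutes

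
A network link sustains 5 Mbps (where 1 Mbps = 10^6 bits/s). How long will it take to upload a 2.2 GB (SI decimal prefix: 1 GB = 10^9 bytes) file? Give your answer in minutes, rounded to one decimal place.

2.2 GB = 2,200,000,000 bytes = 17,600,000,000 bits
5 Mbps = 5,000,000 bits/s
time = 17,600,000,000 / 5,000,000 = 3,520.00 s
3,520.00 s / 60 = 58.7 minutes

58.7 minutes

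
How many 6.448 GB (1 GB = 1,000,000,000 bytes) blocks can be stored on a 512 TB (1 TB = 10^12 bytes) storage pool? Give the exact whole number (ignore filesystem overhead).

79,404

Capacity: 512 TB = 512,000,000,000,000 bytes
Per item: 6.448 GB = 6,448,000,000 bytes
⌊512,000,000,000,000 / 6,448,000,000⌋ = 79,404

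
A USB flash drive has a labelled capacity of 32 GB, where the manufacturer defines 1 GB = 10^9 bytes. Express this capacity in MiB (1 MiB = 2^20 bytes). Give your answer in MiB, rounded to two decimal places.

32 GB × 1,000,000,000 bytes/GB = 32,000,000,000 bytes
1 MiB = 1,048,576 bytes
32,000,000,000 / 1,048,576 = 30,517.58 MiB

30,517.58 MiB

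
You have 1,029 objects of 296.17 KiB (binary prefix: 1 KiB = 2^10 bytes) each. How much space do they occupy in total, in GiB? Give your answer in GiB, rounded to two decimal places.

0.29 GiB

Total = 1,029 × 296.17 KiB = 304758.93 KiB
= 304758.93 × 1,024 bytes = 312,073,144.32 bytes
1 GiB = 1,073,741,824 bytes
312,073,144.32 / 1,073,741,824 = 0.29 GiB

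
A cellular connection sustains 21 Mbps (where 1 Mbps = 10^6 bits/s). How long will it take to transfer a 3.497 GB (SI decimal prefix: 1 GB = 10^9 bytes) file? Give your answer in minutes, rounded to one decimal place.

3.497 GB = 3,497,000,000 bytes = 27,976,000,000 bits
21 Mbps = 21,000,000 bits/s
time = 27,976,000,000 / 21,000,000 = 1,332.19 s
1,332.19 s / 60 = 22.2 minutes

22.2 minutes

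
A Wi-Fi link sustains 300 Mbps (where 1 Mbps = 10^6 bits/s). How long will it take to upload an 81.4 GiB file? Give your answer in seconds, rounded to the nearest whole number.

2,331 seconds

81.4 GiB = 87,402,584,473.6 bytes = 699,220,675,788.8 bits
300 Mbps = 300,000,000 bits/s
time = 699,220,675,788.8 / 300,000,000 = 2,331 s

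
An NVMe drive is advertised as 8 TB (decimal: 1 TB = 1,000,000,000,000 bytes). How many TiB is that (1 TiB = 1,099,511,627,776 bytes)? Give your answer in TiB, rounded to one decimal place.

7.3 TiB

8 TB = 8 × 10^12 bytes = 8,000,000,000,000 bytes
1 TiB = 2^40 bytes = 1,099,511,627,776 bytes
8,000,000,000,000 / 1,099,511,627,776 = 7.3 TiB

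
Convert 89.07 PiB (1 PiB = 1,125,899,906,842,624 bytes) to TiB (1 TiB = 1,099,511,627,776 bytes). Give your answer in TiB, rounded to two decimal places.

89.07 PiB × 1,125,899,906,842,624 bytes/PiB = 100,283,904,702,472,519.68 bytes
1 TiB = 2^40 bytes = 1,099,511,627,776 bytes
100,283,904,702,472,519.68 / 1,099,511,627,776 = 91,207.68 TiB

91,207.68 TiB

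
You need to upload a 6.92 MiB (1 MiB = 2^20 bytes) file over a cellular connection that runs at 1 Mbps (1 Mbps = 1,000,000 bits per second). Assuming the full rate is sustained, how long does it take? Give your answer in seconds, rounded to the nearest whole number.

6.92 MiB = 7,256,145.92 bytes = 58,049,167.36 bits
1 Mbps = 1,000,000 bits/s
time = 58,049,167.36 / 1,000,000 = 58 s

58 seconds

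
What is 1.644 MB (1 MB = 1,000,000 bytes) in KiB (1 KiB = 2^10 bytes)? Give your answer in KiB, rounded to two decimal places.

1.644 MB = 1.644 × 10^6 bytes = 1,644,000 bytes
1 KiB = 1,024 bytes
1,644,000 / 1,024 = 1,605.47 KiB

1,605.47 KiB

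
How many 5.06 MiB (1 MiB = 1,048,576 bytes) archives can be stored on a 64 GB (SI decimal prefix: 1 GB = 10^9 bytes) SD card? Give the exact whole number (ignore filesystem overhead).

Capacity: 64 GB = 64,000,000,000 bytes
Per item: 5.06 MiB = 5,305,794.56 bytes
⌊64,000,000,000 / 5,305,794.56⌋ = 12,062

12,062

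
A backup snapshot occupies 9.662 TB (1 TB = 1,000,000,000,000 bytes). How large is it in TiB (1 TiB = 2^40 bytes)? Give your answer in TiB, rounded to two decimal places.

9.662 TB × 1,000,000,000,000 bytes/TB = 9,662,000,000,000 bytes
1 TiB = 2^40 bytes = 1,099,511,627,776 bytes
9,662,000,000,000 / 1,099,511,627,776 = 8.79 TiB

8.79 TiB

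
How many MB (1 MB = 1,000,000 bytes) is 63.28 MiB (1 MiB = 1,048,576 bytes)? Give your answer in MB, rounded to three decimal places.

66.354 MB

63.28 MiB × 1,048,576 bytes/MiB = 66,353,889.28 bytes
1 MB = 10^6 bytes = 1,000,000 bytes
66,353,889.28 / 1,000,000 = 66.354 MB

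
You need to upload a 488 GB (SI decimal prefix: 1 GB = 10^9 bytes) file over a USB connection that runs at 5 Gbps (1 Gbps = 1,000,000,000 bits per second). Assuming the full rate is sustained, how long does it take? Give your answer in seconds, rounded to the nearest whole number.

781 seconds

488 GB = 488,000,000,000 bytes = 3,904,000,000,000 bits
5 Gbps = 5,000,000,000 bits/s
time = 3,904,000,000,000 / 5,000,000,000 = 781 s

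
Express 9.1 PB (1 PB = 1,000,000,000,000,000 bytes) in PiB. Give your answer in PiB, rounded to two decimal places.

8.08 PiB

9.1 PB = 9.1 × 10^15 bytes = 9,100,000,000,000,000 bytes
1 PiB = 1,125,899,906,842,624 bytes
9,100,000,000,000,000 / 1,125,899,906,842,624 = 8.08 PiB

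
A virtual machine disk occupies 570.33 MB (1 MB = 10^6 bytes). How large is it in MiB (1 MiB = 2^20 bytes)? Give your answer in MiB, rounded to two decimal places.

543.91 MiB

570.33 MB = 570.33 × 10^6 bytes = 570,330,000 bytes
1 MiB = 2^20 bytes = 1,048,576 bytes
570,330,000 / 1,048,576 = 543.91 MiB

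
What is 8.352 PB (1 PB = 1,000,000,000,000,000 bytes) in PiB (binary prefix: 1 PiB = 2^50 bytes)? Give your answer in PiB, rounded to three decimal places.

8.352 PB = 8.352 × 10^15 bytes = 8,352,000,000,000,000 bytes
1 PiB = 2^50 bytes = 1,125,899,906,842,624 bytes
8,352,000,000,000,000 / 1,125,899,906,842,624 = 7.418 PiB

7.418 PiB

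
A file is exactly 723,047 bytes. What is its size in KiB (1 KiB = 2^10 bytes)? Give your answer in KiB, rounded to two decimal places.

706.10 KiB

723,047 bytes given.
1 KiB = 2^10 bytes = 1,024 bytes
723,047 / 1,024 = 706.10 KiB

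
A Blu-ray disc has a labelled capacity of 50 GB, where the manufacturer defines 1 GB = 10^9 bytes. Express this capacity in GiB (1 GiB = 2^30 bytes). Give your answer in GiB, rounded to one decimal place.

46.6 GiB

50 GB = 50 × 10^9 bytes = 50,000,000,000 bytes
1 GiB = 2^30 bytes = 1,073,741,824 bytes
50,000,000,000 / 1,073,741,824 = 46.6 GiB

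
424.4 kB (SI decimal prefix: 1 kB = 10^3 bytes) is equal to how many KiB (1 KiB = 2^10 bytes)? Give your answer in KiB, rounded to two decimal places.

414.45 KiB

424.4 kB × 1,000 bytes/kB = 424,400 bytes
1 KiB = 2^10 bytes = 1,024 bytes
424,400 / 1,024 = 414.45 KiB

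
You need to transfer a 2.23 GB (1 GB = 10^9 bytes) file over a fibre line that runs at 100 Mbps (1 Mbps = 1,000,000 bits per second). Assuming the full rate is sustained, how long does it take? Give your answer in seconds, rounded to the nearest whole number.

2.23 GB = 2,230,000,000 bytes = 17,840,000,000 bits
100 Mbps = 100,000,000 bits/s
time = 17,840,000,000 / 100,000,000 = 178 s

178 seconds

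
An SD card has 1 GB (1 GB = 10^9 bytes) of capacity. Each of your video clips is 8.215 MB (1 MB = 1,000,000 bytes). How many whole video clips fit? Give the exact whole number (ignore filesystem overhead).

Capacity: 1 GB = 1,000,000,000 bytes
Per item: 8.215 MB = 8,215,000 bytes
⌊1,000,000,000 / 8,215,000⌋ = 121

121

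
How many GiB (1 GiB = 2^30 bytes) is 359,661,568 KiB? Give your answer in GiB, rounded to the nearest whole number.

359,661,568 KiB = 359,661,568 × 2^10 bytes = 368,293,445,632 bytes
1 GiB = 1,073,741,824 bytes
368,293,445,632 / 1,073,741,824 = 343 GiB

343 GiB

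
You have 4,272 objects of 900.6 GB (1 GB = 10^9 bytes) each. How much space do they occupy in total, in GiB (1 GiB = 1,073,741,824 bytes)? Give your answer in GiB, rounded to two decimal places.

Total = 4,272 × 900.6 GB = 3847363.2 GB
= 3847363.2 × 1,000,000,000 bytes = 3,847,363,200,000,000 bytes
1 GiB = 1,073,741,824 bytes
3,847,363,200,000,000 / 1,073,741,824 = 3,583,136.20 GiB

3,583,136.20 GiB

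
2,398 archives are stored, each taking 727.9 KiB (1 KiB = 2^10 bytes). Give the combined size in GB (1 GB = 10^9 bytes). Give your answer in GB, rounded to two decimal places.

1.79 GB

Total = 2,398 × 727.9 KiB = 1745504.2 KiB
= 1745504.2 × 1,024 bytes = 1,787,396,300.8 bytes
1 GB = 1,000,000,000 bytes
1,787,396,300.8 / 1,000,000,000 = 1.79 GB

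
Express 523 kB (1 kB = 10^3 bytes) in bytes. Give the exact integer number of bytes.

523,000 bytes

523 × 1,000 = 523,000 bytes  (1 kB = 10^3 bytes)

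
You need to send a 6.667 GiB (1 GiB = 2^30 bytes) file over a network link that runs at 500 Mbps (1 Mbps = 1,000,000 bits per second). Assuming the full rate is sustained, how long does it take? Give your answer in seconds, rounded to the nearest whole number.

115 seconds

6.667 GiB = 7,158,636,740.608 bytes = 57,269,093,924.864 bits
500 Mbps = 500,000,000 bits/s
time = 57,269,093,924.864 / 500,000,000 = 115 s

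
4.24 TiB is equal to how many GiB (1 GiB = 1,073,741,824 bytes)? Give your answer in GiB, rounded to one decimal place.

4,341.8 GiB

4.24 TiB × 1,099,511,627,776 bytes/TiB = 4,661,929,301,770.24 bytes
1 GiB = 2^30 bytes = 1,073,741,824 bytes
4,661,929,301,770.24 / 1,073,741,824 = 4,341.8 GiB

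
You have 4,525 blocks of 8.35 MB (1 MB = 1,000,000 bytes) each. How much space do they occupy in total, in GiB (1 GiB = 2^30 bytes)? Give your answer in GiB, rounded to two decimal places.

35.19 GiB

Total = 4,525 × 8.35 MB = 37783.75 MB
= 37783.75 × 1,000,000 bytes = 37,783,750,000 bytes
1 GiB = 1,073,741,824 bytes
37,783,750,000 / 1,073,741,824 = 35.19 GiB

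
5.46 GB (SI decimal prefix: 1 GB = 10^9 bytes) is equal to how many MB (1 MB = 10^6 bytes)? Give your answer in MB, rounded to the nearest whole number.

5.46 GB = 5.46 × 10^9 bytes = 5,460,000,000 bytes
1 MB = 10^6 bytes = 1,000,000 bytes
5,460,000,000 / 1,000,000 = 5,460 MB

5,460 MB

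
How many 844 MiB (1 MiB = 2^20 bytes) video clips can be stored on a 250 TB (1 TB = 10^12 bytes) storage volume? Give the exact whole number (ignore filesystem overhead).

282,486

Capacity: 250 TB = 250,000,000,000,000 bytes
Per item: 844 MiB = 884,998,144 bytes
⌊250,000,000,000,000 / 884,998,144⌋ = 282,486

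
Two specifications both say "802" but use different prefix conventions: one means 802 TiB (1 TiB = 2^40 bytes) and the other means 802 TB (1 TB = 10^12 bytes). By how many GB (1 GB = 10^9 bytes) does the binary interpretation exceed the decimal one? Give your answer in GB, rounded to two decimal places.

79,808.33 GB

802 TiB = 802 × 1,099,511,627,776 = 881,808,325,476,352 bytes
802 TB = 802 × 1,000,000,000,000 = 802,000,000,000,000 bytes
difference = 79,808,325,476,352 bytes
79,808,325,476,352 / 1,000,000,000 = 79,808.33 GB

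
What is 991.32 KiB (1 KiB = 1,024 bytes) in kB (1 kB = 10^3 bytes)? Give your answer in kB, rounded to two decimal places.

991.32 KiB × 1,024 bytes/KiB = 1,015,111.68 bytes
1 kB = 10^3 bytes = 1,000 bytes
1,015,111.68 / 1,000 = 1,015.11 kB

1,015.11 kB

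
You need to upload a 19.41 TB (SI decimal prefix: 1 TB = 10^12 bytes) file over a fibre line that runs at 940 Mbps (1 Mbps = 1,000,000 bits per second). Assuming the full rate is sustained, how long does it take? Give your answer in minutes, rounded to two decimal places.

2,753.19 minutes

19.41 TB = 19,410,000,000,000 bytes = 155,280,000,000,000 bits
940 Mbps = 940,000,000 bits/s
time = 155,280,000,000,000 / 940,000,000 = 165,191.489 s
165,191.489 s / 60 = 2,753.19 minutes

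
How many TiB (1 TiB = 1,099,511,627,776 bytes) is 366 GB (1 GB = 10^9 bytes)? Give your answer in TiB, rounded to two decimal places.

0.33 TiB

366 GB × 1,000,000,000 bytes/GB = 366,000,000,000 bytes
1 TiB = 2^40 bytes = 1,099,511,627,776 bytes
366,000,000,000 / 1,099,511,627,776 = 0.33 TiB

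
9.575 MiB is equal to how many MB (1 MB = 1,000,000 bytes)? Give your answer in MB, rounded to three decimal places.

9.575 MiB = 9.575 × 2^20 bytes = 10,040,115.2 bytes
1 MB = 1,000,000 bytes
10,040,115.2 / 1,000,000 = 10.040 MB

10.040 MB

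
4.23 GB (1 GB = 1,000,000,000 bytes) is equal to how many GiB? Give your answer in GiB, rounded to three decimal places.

4.23 GB × 1,000,000,000 bytes/GB = 4,230,000,000 bytes
1 GiB = 2^30 bytes = 1,073,741,824 bytes
4,230,000,000 / 1,073,741,824 = 3.939 GiB

3.939 GiB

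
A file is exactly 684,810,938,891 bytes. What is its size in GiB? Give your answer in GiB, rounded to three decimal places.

637.780 GiB

684,810,938,891 bytes given.
1 GiB = 2^30 bytes = 1,073,741,824 bytes
684,810,938,891 / 1,073,741,824 = 637.780 GiB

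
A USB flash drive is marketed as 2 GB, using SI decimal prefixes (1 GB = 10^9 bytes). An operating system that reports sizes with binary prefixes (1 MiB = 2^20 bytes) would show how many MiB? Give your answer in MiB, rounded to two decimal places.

1,907.35 MiB

2 GB = 2 × 10^9 bytes = 2,000,000,000 bytes
1 MiB = 2^20 bytes = 1,048,576 bytes
2,000,000,000 / 1,048,576 = 1,907.35 MiB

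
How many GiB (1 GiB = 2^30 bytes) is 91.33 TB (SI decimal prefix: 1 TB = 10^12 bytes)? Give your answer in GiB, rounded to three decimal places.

85,057.691 GiB

91.33 TB × 1,000,000,000,000 bytes/TB = 91,330,000,000,000 bytes
1 GiB = 2^30 bytes = 1,073,741,824 bytes
91,330,000,000,000 / 1,073,741,824 = 85,057.691 GiB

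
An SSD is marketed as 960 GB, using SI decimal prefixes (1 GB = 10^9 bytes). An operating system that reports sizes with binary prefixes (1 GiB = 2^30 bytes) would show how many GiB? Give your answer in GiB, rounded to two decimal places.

894.07 GiB

960 GB = 960 × 10^9 bytes = 960,000,000,000 bytes
1 GiB = 2^30 bytes = 1,073,741,824 bytes
960,000,000,000 / 1,073,741,824 = 894.07 GiB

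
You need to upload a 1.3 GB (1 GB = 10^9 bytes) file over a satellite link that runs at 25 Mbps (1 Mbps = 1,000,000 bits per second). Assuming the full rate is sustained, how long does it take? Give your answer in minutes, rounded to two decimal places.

1.3 GB = 1,300,000,000 bytes = 10,400,000,000 bits
25 Mbps = 25,000,000 bits/s
time = 10,400,000,000 / 25,000,000 = 416.000 s
416.000 s / 60 = 6.93 minutes

6.93 minutes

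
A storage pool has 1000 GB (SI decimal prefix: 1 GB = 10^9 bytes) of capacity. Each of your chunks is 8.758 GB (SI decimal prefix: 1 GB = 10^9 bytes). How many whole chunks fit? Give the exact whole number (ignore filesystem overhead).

114

Capacity: 1000 GB = 1,000,000,000,000 bytes
Per item: 8.758 GB = 8,758,000,000 bytes
⌊1,000,000,000,000 / 8,758,000,000⌋ = 114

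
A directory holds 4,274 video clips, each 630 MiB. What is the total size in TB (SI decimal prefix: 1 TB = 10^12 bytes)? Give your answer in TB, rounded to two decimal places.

2.82 TB

Total = 4,274 × 630 MiB = 2,692,620 MiB
= 2,692,620 × 1,048,576 bytes = 2,823,416,709,120 bytes
1 TB = 1,000,000,000,000 bytes
2,823,416,709,120 / 1,000,000,000,000 = 2.82 TB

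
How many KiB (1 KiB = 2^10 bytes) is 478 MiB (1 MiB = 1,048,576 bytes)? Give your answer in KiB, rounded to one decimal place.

478 MiB × 1,048,576 bytes/MiB = 501,219,328 bytes
1 KiB = 1,024 bytes
501,219,328 / 1,024 = 489,472.0 KiB

489,472.0 KiB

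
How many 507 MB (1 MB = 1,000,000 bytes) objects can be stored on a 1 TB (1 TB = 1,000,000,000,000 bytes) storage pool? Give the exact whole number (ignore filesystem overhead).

Capacity: 1 TB = 1,000,000,000,000 bytes
Per item: 507 MB = 507,000,000 bytes
⌊1,000,000,000,000 / 507,000,000⌋ = 1,972

1,972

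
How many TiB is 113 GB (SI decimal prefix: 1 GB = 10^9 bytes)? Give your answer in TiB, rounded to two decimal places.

0.10 TiB

113 GB × 1,000,000,000 bytes/GB = 113,000,000,000 bytes
1 TiB = 1,099,511,627,776 bytes
113,000,000,000 / 1,099,511,627,776 = 0.10 TiB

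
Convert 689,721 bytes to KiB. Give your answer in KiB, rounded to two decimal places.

673.56 KiB

689,721 bytes given.
1 KiB = 1,024 bytes
689,721 / 1,024 = 673.56 KiB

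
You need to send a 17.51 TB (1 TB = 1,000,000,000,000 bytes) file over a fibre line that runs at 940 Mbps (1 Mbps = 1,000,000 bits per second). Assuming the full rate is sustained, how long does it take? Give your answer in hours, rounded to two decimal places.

17.51 TB = 17,510,000,000,000 bytes = 140,080,000,000,000 bits
940 Mbps = 940,000,000 bits/s
time = 140,080,000,000,000 / 940,000,000 = 149,021.2766 s
149,021.2766 s / 3600 = 41.39 hours

41.39 hours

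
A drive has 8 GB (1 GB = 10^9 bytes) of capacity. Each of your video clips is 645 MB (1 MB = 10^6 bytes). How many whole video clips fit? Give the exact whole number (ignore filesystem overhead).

Capacity: 8 GB = 8,000,000,000 bytes
Per item: 645 MB = 645,000,000 bytes
⌊8,000,000,000 / 645,000,000⌋ = 12

12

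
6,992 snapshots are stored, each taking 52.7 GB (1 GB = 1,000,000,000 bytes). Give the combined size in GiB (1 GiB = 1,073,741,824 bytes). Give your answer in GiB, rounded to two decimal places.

Total = 6,992 × 52.7 GB = 368478.4 GB
= 368478.4 × 1,000,000,000 bytes = 368,478,400,000,000 bytes
1 GiB = 1,073,741,824 bytes
368,478,400,000,000 / 1,073,741,824 = 343,172.25 GiB

343,172.25 GiB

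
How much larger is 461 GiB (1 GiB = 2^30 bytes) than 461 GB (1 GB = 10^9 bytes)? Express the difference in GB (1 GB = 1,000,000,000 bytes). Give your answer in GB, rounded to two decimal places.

461 GiB = 461 × 1,073,741,824 = 494,994,980,864 bytes
461 GB = 461 × 1,000,000,000 = 461,000,000,000 bytes
difference = 33,994,980,864 bytes
33,994,980,864 / 1,000,000,000 = 33.99 GB

33.99 GB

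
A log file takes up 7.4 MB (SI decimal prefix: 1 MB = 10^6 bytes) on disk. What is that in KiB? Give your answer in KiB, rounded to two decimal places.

7.4 MB = 7.4 × 10^6 bytes = 7,400,000 bytes
1 KiB = 1,024 bytes
7,400,000 / 1,024 = 7,226.56 KiB

7,226.56 KiB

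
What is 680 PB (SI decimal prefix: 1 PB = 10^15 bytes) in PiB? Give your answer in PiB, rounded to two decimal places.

680 PB = 680 × 10^15 bytes = 680,000,000,000,000,000 bytes
1 PiB = 1,125,899,906,842,624 bytes
680,000,000,000,000,000 / 1,125,899,906,842,624 = 603.96 PiB

603.96 PiB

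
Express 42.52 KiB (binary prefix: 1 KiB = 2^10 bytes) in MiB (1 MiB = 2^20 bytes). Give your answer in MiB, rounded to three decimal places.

42.52 KiB × 1,024 bytes/KiB = 43,540.48 bytes
1 MiB = 1,048,576 bytes
43,540.48 / 1,048,576 = 0.042 MiB

0.042 MiB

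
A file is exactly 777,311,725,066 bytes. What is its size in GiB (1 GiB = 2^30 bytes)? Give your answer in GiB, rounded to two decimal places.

777,311,725,066 bytes given.
1 GiB = 1,073,741,824 bytes
777,311,725,066 / 1,073,741,824 = 723.93 GiB

723.93 GiB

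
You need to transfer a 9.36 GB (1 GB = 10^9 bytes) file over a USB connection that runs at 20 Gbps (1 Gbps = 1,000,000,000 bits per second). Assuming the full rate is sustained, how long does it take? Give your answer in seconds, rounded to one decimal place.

9.36 GB = 9,360,000,000 bytes = 74,880,000,000 bits
20 Gbps = 20,000,000,000 bits/s
time = 74,880,000,000 / 20,000,000,000 = 3.7 s

3.7 seconds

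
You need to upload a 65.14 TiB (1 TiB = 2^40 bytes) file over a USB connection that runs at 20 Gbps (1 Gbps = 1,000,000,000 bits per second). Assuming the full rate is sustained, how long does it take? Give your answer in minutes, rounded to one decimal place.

477.5 minutes

65.14 TiB = 71,622,187,433,328.64 bytes = 572,977,499,466,629.12 bits
20 Gbps = 20,000,000,000 bits/s
time = 572,977,499,466,629.12 / 20,000,000,000 = 28,648.87 s
28,648.87 s / 60 = 477.5 minutes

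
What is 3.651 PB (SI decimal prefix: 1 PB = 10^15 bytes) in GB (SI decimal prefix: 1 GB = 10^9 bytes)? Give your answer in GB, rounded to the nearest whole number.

3,651,000 GB

3.651 PB = 3.651 × 10^15 bytes = 3,651,000,000,000,000 bytes
1 GB = 10^9 bytes = 1,000,000,000 bytes
3,651,000,000,000,000 / 1,000,000,000 = 3,651,000 GB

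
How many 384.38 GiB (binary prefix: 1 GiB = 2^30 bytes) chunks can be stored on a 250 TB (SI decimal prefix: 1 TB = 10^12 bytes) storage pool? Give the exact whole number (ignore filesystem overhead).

605

Capacity: 250 TB = 250,000,000,000,000 bytes
Per item: 384.38 GiB = 412,724,882,309.12 bytes
⌊250,000,000,000,000 / 412,724,882,309.12⌋ = 605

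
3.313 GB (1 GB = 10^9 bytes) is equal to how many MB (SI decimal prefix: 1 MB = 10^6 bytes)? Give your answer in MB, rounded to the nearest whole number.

3.313 GB × 1,000,000,000 bytes/GB = 3,313,000,000 bytes
1 MB = 10^6 bytes = 1,000,000 bytes
3,313,000,000 / 1,000,000 = 3,313 MB

3,313 MB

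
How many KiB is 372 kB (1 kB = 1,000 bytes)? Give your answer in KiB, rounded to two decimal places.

372 kB × 1,000 bytes/kB = 372,000 bytes
1 KiB = 2^10 bytes = 1,024 bytes
372,000 / 1,024 = 363.28 KiB

363.28 KiB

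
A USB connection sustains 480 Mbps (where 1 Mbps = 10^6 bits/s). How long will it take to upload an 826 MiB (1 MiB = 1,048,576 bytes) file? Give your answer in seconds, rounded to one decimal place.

826 MiB = 866,123,776 bytes = 6,928,990,208 bits
480 Mbps = 480,000,000 bits/s
time = 6,928,990,208 / 480,000,000 = 14.4 s

14.4 seconds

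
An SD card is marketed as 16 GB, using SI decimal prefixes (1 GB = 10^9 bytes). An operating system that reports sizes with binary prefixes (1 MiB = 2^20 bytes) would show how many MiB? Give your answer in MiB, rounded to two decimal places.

16 GB × 1,000,000,000 bytes/GB = 16,000,000,000 bytes
1 MiB = 2^20 bytes = 1,048,576 bytes
16,000,000,000 / 1,048,576 = 15,258.79 MiB

15,258.79 MiB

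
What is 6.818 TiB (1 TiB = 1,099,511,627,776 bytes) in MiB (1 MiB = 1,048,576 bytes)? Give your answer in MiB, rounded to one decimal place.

6.818 TiB × 1,099,511,627,776 bytes/TiB = 7,496,470,278,176.768 bytes
1 MiB = 2^20 bytes = 1,048,576 bytes
7,496,470,278,176.768 / 1,048,576 = 7,149,191.2 MiB

7,149,191.2 MiB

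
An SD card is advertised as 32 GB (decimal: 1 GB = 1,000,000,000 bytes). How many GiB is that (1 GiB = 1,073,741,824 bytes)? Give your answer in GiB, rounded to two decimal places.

32 GB × 1,000,000,000 bytes/GB = 32,000,000,000 bytes
1 GiB = 1,073,741,824 bytes
32,000,000,000 / 1,073,741,824 = 29.80 GiB

29.80 GiB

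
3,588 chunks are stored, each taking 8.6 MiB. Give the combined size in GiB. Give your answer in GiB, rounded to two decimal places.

30.13 GiB

Total = 3,588 × 8.6 MiB = 30856.8 MiB
= 30856.8 × 1,048,576 bytes = 32,355,699,916.8 bytes
1 GiB = 1,073,741,824 bytes
32,355,699,916.8 / 1,073,741,824 = 30.13 GiB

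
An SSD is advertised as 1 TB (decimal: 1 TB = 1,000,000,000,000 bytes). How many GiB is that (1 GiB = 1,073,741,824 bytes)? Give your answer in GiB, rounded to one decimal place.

1 TB = 1 × 10^12 bytes = 1,000,000,000,000 bytes
1 GiB = 1,073,741,824 bytes
1,000,000,000,000 / 1,073,741,824 = 931.3 GiB

931.3 GiB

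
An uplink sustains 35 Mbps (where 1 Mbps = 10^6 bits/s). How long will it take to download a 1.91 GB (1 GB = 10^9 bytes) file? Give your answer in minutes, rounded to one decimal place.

7.3 minutes

1.91 GB = 1,910,000,000 bytes = 15,280,000,000 bits
35 Mbps = 35,000,000 bits/s
time = 15,280,000,000 / 35,000,000 = 436.57 s
436.57 s / 60 = 7.3 minutes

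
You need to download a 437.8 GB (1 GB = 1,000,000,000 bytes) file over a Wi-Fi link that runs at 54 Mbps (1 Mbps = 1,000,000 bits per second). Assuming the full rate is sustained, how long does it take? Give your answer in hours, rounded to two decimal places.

437.8 GB = 437,800,000,000 bytes = 3,502,400,000,000 bits
54 Mbps = 54,000,000 bits/s
time = 3,502,400,000,000 / 54,000,000 = 64,859.2593 s
64,859.2593 s / 3600 = 18.02 hours

18.02 hours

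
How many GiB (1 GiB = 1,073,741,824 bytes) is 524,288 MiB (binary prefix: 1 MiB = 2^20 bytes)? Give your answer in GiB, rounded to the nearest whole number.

524,288 MiB = 524,288 × 2^20 bytes = 549,755,813,888 bytes
1 GiB = 2^30 bytes = 1,073,741,824 bytes
549,755,813,888 / 1,073,741,824 = 512 GiB

512 GiB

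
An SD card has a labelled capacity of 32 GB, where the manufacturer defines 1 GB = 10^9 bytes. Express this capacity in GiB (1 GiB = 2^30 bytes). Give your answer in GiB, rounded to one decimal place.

29.8 GiB

32 GB = 32 × 10^9 bytes = 32,000,000,000 bytes
1 GiB = 2^30 bytes = 1,073,741,824 bytes
32,000,000,000 / 1,073,741,824 = 29.8 GiB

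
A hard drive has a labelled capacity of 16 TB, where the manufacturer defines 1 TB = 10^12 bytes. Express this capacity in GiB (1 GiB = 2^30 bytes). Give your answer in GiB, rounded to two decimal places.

14,901.16 GiB

16 TB × 1,000,000,000,000 bytes/TB = 16,000,000,000,000 bytes
1 GiB = 1,073,741,824 bytes
16,000,000,000,000 / 1,073,741,824 = 14,901.16 GiB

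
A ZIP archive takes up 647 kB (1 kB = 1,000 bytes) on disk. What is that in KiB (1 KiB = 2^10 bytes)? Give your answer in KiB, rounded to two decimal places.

647 kB = 647 × 10^3 bytes = 647,000 bytes
1 KiB = 2^10 bytes = 1,024 bytes
647,000 / 1,024 = 631.84 KiB

631.84 KiB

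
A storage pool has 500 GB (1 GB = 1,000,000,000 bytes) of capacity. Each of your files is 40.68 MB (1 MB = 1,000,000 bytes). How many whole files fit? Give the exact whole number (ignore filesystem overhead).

12,291

Capacity: 500 GB = 500,000,000,000 bytes
Per item: 40.68 MB = 40,680,000 bytes
⌊500,000,000,000 / 40,680,000⌋ = 12,291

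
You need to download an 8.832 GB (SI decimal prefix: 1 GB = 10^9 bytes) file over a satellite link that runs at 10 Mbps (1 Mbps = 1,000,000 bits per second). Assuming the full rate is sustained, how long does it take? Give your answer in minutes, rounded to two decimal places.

8.832 GB = 8,832,000,000 bytes = 70,656,000,000 bits
10 Mbps = 10,000,000 bits/s
time = 70,656,000,000 / 10,000,000 = 7,065.600 s
7,065.600 s / 60 = 117.76 minutes

117.76 minutes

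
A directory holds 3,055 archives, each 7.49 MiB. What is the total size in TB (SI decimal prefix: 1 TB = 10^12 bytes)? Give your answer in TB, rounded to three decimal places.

Total = 3,055 × 7.49 MiB = 22881.95 MiB
= 22881.95 × 1,048,576 bytes = 23,993,463,603.2 bytes
1 TB = 1,000,000,000,000 bytes
23,993,463,603.2 / 1,000,000,000,000 = 0.024 TB

0.024 TB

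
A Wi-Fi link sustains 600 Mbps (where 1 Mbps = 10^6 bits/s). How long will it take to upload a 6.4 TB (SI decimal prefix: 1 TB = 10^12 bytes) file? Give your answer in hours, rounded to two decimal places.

6.4 TB = 6,400,000,000,000 bytes = 51,200,000,000,000 bits
600 Mbps = 600,000,000 bits/s
time = 51,200,000,000,000 / 600,000,000 = 85,333.3333 s
85,333.3333 s / 3600 = 23.70 hours

23.70 hours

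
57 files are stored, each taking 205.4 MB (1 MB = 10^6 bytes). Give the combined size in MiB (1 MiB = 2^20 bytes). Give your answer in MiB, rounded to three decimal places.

11,165.428 MiB

Total = 57 × 205.4 MB = 11707.8 MB
= 11707.8 × 1,000,000 bytes = 11,707,800,000 bytes
1 MiB = 1,048,576 bytes
11,707,800,000 / 1,048,576 = 11,165.428 MiB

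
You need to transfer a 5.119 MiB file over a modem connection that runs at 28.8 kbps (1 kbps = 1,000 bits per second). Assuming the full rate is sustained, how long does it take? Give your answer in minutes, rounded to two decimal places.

24.85 minutes

5.119 MiB = 5,367,660.544 bytes = 42,941,284.352 bits
28.8 kbps = 28,800 bits/s
time = 42,941,284.352 / 28,800 = 1,491.017 s
1,491.017 s / 60 = 24.85 minutes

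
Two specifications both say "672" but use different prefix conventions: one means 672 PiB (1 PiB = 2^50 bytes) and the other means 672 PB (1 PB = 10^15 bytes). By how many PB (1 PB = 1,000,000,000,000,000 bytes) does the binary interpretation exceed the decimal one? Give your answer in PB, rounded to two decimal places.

84.60 PB

672 PiB = 672 × 1,125,899,906,842,624 = 756,604,737,398,243,328 bytes
672 PB = 672 × 1,000,000,000,000,000 = 672,000,000,000,000,000 bytes
difference = 84,604,737,398,243,328 bytes
84,604,737,398,243,328 / 1,000,000,000,000,000 = 84.60 PB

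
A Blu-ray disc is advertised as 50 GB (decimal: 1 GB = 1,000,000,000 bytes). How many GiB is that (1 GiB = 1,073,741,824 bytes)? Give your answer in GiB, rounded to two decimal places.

50 GB = 50 × 10^9 bytes = 50,000,000,000 bytes
1 GiB = 1,073,741,824 bytes
50,000,000,000 / 1,073,741,824 = 46.57 GiB

46.57 GiB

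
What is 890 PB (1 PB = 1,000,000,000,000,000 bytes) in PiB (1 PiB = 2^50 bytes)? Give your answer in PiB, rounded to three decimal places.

790.479 PiB

890 PB = 890 × 10^15 bytes = 890,000,000,000,000,000 bytes
1 PiB = 2^50 bytes = 1,125,899,906,842,624 bytes
890,000,000,000,000,000 / 1,125,899,906,842,624 = 790.479 PiB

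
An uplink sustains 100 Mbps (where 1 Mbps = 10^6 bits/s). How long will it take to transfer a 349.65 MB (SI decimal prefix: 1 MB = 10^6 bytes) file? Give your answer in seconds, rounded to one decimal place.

349.65 MB = 349,650,000 bytes = 2,797,200,000 bits
100 Mbps = 100,000,000 bits/s
time = 2,797,200,000 / 100,000,000 = 28.0 s

28.0 seconds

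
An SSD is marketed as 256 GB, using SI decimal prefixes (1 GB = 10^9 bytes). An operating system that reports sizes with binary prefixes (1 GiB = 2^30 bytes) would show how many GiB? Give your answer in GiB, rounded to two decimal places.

256 GB × 1,000,000,000 bytes/GB = 256,000,000,000 bytes
1 GiB = 1,073,741,824 bytes
256,000,000,000 / 1,073,741,824 = 238.42 GiB

238.42 GiB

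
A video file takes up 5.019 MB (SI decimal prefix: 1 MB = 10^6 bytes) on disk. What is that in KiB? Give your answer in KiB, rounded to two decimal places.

5.019 MB = 5.019 × 10^6 bytes = 5,019,000 bytes
1 KiB = 1,024 bytes
5,019,000 / 1,024 = 4,901.37 KiB

4,901.37 KiB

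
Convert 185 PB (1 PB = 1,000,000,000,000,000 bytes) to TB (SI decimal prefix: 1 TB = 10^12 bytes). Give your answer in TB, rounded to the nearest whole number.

185,000 TB

185 PB = 185 × 10^15 bytes = 185,000,000,000,000,000 bytes
1 TB = 10^12 bytes = 1,000,000,000,000 bytes
185,000,000,000,000,000 / 1,000,000,000,000 = 185,000 TB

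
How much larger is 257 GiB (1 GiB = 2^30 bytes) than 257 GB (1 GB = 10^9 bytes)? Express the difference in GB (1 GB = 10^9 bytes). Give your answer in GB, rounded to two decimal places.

257 GiB = 257 × 1,073,741,824 = 275,951,648,768 bytes
257 GB = 257 × 1,000,000,000 = 257,000,000,000 bytes
difference = 18,951,648,768 bytes
18,951,648,768 / 1,000,000,000 = 18.95 GB

18.95 GB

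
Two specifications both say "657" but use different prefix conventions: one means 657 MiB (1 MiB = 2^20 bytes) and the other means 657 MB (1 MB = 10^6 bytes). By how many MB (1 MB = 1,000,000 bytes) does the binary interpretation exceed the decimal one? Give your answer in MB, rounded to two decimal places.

31.91 MB

657 MiB = 657 × 1,048,576 = 688,914,432 bytes
657 MB = 657 × 1,000,000 = 657,000,000 bytes
difference = 31,914,432 bytes
31,914,432 / 1,000,000 = 31.91 MB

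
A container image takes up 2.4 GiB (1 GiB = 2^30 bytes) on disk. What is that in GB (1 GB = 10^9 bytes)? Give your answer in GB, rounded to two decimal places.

2.58 GB

2.4 GiB × 1,073,741,824 bytes/GiB = 2,576,980,377.6 bytes
1 GB = 10^9 bytes = 1,000,000,000 bytes
2,576,980,377.6 / 1,000,000,000 = 2.58 GB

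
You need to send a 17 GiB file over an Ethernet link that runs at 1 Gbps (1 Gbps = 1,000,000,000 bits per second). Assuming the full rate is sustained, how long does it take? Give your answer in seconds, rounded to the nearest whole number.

146 seconds

17 GiB = 18,253,611,008 bytes = 146,028,888,064 bits
1 Gbps = 1,000,000,000 bits/s
time = 146,028,888,064 / 1,000,000,000 = 146 s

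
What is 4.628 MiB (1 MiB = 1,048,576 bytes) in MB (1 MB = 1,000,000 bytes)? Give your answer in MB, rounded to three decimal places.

4.628 MiB = 4.628 × 2^20 bytes = 4,852,809.728 bytes
1 MB = 10^6 bytes = 1,000,000 bytes
4,852,809.728 / 1,000,000 = 4.853 MB

4.853 MB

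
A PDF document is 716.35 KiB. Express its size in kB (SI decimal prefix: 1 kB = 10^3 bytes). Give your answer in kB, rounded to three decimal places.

716.35 KiB = 716.35 × 2^10 bytes = 733,542.4 bytes
1 kB = 10^3 bytes = 1,000 bytes
733,542.4 / 1,000 = 733.542 kB

733.542 kB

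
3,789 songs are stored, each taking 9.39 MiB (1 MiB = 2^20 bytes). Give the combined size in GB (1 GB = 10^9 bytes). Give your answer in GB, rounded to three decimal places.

37.307 GB

Total = 3,789 × 9.39 MiB = 35578.71 MiB
= 35578.71 × 1,048,576 bytes = 37,306,981,416.96 bytes
1 GB = 1,000,000,000 bytes
37,306,981,416.96 / 1,000,000,000 = 37.307 GB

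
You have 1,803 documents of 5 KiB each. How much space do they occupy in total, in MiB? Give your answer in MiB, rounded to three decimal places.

Total = 1,803 × 5 KiB = 9015 KiB
= 9015 × 1,024 bytes = 9,231,360 bytes
1 MiB = 1,048,576 bytes
9,231,360 / 1,048,576 = 8.804 MiB

8.804 MiB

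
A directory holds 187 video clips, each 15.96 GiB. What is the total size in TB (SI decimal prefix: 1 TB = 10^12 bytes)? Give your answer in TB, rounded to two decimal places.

3.20 TB

Total = 187 × 15.96 GiB = 2984.52 GiB
= 2984.52 × 1,073,741,824 bytes = 3,204,603,948,564.48 bytes
1 TB = 1,000,000,000,000 bytes
3,204,603,948,564.48 / 1,000,000,000,000 = 3.20 TB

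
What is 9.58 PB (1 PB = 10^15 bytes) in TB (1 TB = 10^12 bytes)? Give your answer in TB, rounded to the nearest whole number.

9.58 PB = 9.58 × 10^15 bytes = 9,580,000,000,000,000 bytes
1 TB = 1,000,000,000,000 bytes
9,580,000,000,000,000 / 1,000,000,000,000 = 9,580 TB

9,580 TB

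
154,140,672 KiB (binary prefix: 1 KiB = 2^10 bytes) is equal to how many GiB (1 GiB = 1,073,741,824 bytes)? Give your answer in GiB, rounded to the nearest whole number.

154,140,672 KiB × 1,024 bytes/KiB = 157,840,048,128 bytes
1 GiB = 1,073,741,824 bytes
157,840,048,128 / 1,073,741,824 = 147 GiB

147 GiB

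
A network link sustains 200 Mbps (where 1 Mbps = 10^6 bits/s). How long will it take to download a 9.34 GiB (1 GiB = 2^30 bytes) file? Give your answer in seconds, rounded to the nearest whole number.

9.34 GiB = 10,028,748,636.16 bytes = 80,229,989,089.28 bits
200 Mbps = 200,000,000 bits/s
time = 80,229,989,089.28 / 200,000,000 = 401 s

401 seconds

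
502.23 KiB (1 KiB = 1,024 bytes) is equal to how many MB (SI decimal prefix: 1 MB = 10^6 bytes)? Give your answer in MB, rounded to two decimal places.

0.51 MB

502.23 KiB = 502.23 × 2^10 bytes = 514,283.52 bytes
1 MB = 1,000,000 bytes
514,283.52 / 1,000,000 = 0.51 MB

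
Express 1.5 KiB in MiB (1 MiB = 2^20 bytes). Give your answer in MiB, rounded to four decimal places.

1.5 KiB × 1,024 bytes/KiB = 1,536 bytes
1 MiB = 2^20 bytes = 1,048,576 bytes
1,536 / 1,048,576 = 0.0015 MiB

0.0015 MiB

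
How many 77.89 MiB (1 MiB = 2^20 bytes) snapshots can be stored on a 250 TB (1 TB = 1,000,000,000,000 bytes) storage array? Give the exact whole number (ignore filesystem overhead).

3,060,965

Capacity: 250 TB = 250,000,000,000,000 bytes
Per item: 77.89 MiB = 81,673,584.64 bytes
⌊250,000,000,000,000 / 81,673,584.64⌋ = 3,060,965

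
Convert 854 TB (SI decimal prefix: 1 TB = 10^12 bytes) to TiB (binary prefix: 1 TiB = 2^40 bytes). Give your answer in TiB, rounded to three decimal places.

776.708 TiB

854 TB = 854 × 10^12 bytes = 854,000,000,000,000 bytes
1 TiB = 2^40 bytes = 1,099,511,627,776 bytes
854,000,000,000,000 / 1,099,511,627,776 = 776.708 TiB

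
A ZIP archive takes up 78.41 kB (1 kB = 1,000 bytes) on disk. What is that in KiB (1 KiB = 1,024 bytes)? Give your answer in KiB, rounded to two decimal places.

76.57 KiB

78.41 kB = 78.41 × 10^3 bytes = 78,410 bytes
1 KiB = 2^10 bytes = 1,024 bytes
78,410 / 1,024 = 76.57 KiB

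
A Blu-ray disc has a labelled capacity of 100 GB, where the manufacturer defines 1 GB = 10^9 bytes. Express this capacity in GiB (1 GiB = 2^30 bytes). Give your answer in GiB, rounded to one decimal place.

100 GB = 100 × 10^9 bytes = 100,000,000,000 bytes
1 GiB = 1,073,741,824 bytes
100,000,000,000 / 1,073,741,824 = 93.1 GiB

93.1 GiB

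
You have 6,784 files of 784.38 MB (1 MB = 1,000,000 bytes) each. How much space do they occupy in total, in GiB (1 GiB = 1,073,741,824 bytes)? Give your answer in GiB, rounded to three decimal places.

Total = 6,784 × 784.38 MB = 5321233.92 MB
= 5321233.92 × 1,000,000 bytes = 5,321,233,920,000 bytes
1 GiB = 1,073,741,824 bytes
5,321,233,920,000 / 1,073,741,824 = 4,955.785 GiB

4,955.785 GiB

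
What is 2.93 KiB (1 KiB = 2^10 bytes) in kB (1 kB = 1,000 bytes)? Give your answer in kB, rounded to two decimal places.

2.93 KiB = 2.93 × 2^10 bytes = 3,000.32 bytes
1 kB = 10^3 bytes = 1,000 bytes
3,000.32 / 1,000 = 3.00 kB

3.00 kB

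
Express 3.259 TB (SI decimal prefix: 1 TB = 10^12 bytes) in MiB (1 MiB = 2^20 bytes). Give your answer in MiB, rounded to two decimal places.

3,108,024.60 MiB

3.259 TB × 1,000,000,000,000 bytes/TB = 3,259,000,000,000 bytes
1 MiB = 2^20 bytes = 1,048,576 bytes
3,259,000,000,000 / 1,048,576 = 3,108,024.60 MiB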